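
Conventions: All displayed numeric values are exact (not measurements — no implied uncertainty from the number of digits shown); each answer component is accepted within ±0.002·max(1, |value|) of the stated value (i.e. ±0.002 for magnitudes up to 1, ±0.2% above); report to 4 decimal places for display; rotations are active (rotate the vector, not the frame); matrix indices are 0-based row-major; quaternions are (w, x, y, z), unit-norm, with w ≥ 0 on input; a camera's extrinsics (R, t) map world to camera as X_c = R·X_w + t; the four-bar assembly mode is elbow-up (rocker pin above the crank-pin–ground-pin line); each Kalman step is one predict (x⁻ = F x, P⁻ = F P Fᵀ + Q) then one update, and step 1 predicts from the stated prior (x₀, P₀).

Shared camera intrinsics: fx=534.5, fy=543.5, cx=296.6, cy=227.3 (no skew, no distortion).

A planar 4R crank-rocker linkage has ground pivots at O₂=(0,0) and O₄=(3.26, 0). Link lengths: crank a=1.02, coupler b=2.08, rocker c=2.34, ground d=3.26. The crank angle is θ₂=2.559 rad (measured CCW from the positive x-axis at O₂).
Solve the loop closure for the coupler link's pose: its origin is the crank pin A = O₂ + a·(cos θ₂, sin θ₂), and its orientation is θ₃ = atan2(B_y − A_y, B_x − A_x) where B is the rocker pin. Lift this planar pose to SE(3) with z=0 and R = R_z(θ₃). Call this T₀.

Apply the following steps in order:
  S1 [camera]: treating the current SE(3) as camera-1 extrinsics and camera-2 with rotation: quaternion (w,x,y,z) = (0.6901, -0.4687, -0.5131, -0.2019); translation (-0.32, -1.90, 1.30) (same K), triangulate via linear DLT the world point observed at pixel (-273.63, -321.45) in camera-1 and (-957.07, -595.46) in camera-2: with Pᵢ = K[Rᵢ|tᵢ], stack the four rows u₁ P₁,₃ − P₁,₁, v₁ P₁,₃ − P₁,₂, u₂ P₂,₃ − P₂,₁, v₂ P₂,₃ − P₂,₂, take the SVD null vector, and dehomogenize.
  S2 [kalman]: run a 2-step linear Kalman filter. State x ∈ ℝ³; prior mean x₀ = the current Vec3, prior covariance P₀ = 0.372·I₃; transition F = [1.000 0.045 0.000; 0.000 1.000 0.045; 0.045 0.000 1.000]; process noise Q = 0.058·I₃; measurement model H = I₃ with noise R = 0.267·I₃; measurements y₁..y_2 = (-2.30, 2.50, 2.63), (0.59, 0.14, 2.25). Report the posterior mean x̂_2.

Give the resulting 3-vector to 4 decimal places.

result = (-0.6974, 0.6344, 2.1695)

source (fourbar_fk): coupler pose = R=[0.9718 -0.2358 0.0000; 0.2358 0.9718 0.0000; 0.0000 0.0000 1.0000], t=(-0.8517, 0.5612, 0.0000)
after S1 (triangulate): (-1.0427, -1.7410, 1.3634)
after S2 (kf_track): (-0.6974, 0.6344, 2.1695)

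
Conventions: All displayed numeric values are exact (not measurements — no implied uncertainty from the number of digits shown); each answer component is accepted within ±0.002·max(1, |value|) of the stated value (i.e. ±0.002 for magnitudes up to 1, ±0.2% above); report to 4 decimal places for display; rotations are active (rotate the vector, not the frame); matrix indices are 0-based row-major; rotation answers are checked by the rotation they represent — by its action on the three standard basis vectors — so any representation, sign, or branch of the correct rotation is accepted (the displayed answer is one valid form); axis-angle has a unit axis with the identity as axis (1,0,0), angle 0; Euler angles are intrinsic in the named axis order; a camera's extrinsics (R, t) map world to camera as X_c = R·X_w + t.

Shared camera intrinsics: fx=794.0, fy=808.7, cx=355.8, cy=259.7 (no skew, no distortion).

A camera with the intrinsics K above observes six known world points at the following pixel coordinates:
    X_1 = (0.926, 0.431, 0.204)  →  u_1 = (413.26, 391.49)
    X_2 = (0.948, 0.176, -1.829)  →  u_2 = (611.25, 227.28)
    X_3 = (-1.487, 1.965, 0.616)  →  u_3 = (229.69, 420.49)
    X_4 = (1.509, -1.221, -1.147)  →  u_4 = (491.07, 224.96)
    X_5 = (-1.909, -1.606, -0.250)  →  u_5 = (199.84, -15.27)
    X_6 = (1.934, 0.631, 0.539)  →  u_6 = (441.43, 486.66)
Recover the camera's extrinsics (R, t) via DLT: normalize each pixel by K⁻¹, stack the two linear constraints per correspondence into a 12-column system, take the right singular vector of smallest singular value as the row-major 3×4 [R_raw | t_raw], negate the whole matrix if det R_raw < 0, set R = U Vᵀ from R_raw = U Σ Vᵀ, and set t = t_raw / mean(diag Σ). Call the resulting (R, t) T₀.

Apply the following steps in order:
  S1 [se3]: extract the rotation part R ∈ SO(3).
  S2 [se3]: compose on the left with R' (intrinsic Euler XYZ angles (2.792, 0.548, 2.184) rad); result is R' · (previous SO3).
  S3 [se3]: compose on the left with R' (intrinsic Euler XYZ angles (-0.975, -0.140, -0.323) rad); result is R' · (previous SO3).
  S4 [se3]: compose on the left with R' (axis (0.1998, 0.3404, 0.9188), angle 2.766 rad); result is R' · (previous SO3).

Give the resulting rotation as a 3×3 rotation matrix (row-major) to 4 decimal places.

source (pnp_recover): camera pose = R=[0.4907 0.3080 -0.8151; 0.5878 0.5735 0.5706; 0.6432 -0.7591 0.1004], t=(0.0400, 0.1300, 6.0801)
after S1 (rot_of_se3): [0.4907 0.3080 -0.8151; 0.5878 0.5735 0.5706; 0.6432 -0.7591 0.1004]
after S2 (compose_so3): [-0.3162 -0.9471 0.0544; -0.3834 0.1800 0.9059; -0.8677 0.2656 -0.4201]
after S3 (compose_so3): [-0.2964 -0.8698 0.3944; -0.9076 0.3851 0.1672; -0.2973 -0.3084 -0.9036]
after S4 (compose_so3): [0.2971 0.5151 -0.8039; 0.3448 -0.8431 -0.4128; -0.8904 -0.1546 -0.4281]

rotation (matrix) = ((0.2971, 0.5151, -0.8039), (0.3448, -0.8431, -0.4128), (-0.8904, -0.1546, -0.4281))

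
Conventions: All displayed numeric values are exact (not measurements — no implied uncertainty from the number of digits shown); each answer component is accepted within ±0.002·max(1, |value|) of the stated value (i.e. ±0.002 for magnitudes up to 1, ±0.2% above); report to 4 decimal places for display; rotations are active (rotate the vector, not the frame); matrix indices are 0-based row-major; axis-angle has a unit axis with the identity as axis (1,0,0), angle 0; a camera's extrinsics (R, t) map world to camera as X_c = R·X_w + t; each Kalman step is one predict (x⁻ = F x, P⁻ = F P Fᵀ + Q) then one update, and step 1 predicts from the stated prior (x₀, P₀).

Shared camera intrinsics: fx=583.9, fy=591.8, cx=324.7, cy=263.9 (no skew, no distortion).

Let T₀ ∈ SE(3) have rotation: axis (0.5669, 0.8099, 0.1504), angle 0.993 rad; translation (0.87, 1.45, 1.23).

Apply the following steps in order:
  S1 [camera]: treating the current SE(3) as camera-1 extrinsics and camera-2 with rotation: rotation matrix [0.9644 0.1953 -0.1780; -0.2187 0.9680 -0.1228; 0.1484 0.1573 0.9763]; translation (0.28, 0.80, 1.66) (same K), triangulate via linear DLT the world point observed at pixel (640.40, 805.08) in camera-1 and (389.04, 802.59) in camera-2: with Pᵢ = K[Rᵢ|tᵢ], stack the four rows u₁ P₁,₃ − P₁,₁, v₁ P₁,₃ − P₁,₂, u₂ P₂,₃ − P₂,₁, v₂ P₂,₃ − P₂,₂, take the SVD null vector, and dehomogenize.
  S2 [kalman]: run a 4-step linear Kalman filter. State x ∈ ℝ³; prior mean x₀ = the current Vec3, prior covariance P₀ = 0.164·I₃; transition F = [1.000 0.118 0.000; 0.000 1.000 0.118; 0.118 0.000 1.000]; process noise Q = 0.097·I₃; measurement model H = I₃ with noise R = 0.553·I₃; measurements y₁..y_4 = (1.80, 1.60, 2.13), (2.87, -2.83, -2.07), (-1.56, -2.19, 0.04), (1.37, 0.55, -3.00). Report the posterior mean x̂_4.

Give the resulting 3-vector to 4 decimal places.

after S1 (triangulate): (-0.1859, 1.8756, 0.8916)
after S2 (kf_track): (0.5600, -0.2333, -0.8946)

result = (0.5600, -0.2333, -0.8946)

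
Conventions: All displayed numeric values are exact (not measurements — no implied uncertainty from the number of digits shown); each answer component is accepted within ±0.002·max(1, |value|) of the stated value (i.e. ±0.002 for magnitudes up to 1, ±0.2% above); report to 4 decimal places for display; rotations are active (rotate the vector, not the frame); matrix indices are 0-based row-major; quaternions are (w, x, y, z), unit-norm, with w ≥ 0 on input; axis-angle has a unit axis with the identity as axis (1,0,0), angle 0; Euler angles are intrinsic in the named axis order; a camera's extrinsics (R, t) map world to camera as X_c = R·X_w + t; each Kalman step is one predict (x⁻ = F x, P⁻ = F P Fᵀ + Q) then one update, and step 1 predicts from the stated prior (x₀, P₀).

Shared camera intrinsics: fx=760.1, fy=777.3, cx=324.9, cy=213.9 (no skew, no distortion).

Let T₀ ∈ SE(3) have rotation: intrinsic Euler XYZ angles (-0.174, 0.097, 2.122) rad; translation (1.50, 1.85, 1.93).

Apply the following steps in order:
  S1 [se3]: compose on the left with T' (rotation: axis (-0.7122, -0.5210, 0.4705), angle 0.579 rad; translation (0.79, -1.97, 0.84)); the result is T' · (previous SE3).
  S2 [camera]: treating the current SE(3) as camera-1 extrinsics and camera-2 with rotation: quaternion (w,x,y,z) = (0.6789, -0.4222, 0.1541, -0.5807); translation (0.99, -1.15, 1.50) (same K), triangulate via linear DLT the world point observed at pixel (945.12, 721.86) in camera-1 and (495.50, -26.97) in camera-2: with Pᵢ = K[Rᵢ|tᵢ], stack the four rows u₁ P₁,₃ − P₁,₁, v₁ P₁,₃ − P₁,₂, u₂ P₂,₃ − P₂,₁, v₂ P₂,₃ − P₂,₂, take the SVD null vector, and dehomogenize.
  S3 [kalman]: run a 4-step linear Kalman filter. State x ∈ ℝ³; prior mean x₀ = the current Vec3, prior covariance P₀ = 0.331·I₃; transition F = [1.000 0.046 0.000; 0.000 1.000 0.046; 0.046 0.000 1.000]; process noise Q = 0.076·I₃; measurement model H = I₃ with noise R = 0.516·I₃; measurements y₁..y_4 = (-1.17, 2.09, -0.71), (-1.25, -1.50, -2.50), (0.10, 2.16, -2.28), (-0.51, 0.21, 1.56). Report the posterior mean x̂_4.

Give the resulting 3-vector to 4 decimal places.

result = (-0.4948, 0.3734, -0.4709)

after S1 (compose_se3): R=[-0.6132 -0.7394 -0.2779; 0.5473 -0.6514 0.5255; -0.5696 0.1702 0.8041], t=(1.1495, 0.8122, 2.0759)
after S2 (triangulate): (-0.2348, -0.9969, 0.3919)
after S3 (kf_track): (-0.4948, 0.3734, -0.4709)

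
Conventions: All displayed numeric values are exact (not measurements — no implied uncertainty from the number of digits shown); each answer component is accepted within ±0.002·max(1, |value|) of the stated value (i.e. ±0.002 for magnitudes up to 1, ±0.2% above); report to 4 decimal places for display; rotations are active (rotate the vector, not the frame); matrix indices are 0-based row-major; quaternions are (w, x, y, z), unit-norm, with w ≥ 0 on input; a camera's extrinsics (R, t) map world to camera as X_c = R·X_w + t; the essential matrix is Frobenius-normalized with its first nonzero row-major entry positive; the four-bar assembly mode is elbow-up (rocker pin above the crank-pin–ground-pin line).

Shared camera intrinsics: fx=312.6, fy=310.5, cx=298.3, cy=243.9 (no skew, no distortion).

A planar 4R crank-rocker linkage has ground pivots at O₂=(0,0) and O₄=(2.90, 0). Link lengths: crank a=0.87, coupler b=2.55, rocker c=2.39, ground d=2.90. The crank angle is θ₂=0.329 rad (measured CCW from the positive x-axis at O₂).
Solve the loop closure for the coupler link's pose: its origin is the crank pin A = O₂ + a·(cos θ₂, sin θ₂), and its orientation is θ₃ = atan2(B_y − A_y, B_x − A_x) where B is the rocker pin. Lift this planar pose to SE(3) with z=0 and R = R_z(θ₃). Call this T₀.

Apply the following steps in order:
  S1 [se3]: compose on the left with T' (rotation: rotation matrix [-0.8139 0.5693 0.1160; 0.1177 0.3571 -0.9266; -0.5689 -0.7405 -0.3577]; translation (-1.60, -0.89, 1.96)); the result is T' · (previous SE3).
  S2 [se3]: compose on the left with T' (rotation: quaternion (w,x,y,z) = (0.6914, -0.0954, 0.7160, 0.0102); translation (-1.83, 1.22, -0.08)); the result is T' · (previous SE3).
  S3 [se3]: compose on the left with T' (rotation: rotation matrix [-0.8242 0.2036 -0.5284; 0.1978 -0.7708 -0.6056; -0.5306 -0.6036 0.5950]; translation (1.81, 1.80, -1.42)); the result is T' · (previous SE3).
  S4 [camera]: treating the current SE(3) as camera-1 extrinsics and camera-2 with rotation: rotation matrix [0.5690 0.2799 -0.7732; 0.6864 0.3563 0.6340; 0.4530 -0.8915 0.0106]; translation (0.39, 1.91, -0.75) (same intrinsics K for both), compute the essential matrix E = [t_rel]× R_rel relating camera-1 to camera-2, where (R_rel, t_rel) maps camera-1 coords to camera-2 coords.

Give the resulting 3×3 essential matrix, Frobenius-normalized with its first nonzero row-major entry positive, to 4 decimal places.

source (fourbar_fk): coupler pose = R=[0.5978 -0.8017 0.0000; 0.8017 0.5978 0.0000; 0.0000 0.0000 1.0000], t=(0.8233, 0.2811, 0.0000)
after S1 (compose_se3): R=[-0.0302 0.9928 0.1160; 0.3567 0.1191 -0.9266; -0.9337 0.0134 -0.3577], t=(-2.1101, -0.6927, 1.2834)
after S2 (compose_se3): R=[-0.9758 -0.0301 -0.2168; 0.2170 -0.0028 -0.9762; 0.0288 -0.9995 0.0092], t=(-0.4032, 0.9867, 2.0388)
after S3 (compose_se3): R=[0.8332 0.5524 -0.0250; -0.3777 0.6015 0.7040; 0.4039 -0.5771 0.7098], t=(1.2659, -0.2749, -0.5885)
after S4 (essential): [0.0544 -0.3417 0.4934; -0.1471 -0.1636 0.3382; -0.6548 0.1946 0.0861]

matrix = [0.0544 -0.3417 0.4934; -0.1471 -0.1636 0.3382; -0.6548 0.1946 0.0861]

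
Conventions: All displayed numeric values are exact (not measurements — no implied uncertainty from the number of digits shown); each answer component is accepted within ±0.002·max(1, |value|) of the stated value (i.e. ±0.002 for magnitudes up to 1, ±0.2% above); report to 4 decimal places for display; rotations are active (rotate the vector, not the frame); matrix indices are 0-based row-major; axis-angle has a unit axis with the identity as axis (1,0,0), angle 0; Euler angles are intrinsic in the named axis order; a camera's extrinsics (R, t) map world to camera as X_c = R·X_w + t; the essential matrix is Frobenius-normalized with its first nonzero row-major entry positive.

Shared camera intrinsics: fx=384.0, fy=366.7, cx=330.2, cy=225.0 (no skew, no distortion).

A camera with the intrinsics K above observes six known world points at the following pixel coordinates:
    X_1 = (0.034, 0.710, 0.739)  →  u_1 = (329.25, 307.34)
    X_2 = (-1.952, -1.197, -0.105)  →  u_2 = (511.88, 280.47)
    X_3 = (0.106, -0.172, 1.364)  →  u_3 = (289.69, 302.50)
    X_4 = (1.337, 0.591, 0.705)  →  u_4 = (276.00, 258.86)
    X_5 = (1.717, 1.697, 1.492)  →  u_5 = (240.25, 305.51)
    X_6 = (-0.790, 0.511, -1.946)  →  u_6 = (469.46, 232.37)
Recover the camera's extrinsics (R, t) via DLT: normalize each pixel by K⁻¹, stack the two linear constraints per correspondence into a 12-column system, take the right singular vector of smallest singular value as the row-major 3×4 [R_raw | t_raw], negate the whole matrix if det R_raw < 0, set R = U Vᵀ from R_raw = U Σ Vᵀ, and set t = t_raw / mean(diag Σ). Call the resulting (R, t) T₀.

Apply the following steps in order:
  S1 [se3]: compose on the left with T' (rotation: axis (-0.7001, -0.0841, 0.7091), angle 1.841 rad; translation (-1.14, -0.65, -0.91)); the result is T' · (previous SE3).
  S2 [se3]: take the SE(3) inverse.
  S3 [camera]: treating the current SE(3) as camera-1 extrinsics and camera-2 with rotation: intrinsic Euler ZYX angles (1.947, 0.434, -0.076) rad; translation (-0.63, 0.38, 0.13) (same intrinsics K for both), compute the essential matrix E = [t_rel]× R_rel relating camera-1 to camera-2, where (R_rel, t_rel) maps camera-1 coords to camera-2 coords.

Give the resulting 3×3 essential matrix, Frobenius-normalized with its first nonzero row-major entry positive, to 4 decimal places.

source (pnp_recover): camera pose = R=[-0.7177 0.0464 -0.6948; -0.4982 0.6630 0.5588; 0.4866 0.7472 -0.4526], t=(0.4900, 0.4900, 5.8300)
after S1 (compose_se3): R=[-0.2963 -0.9177 -0.2648; -0.1239 0.3118 -0.9420; 0.9470 -0.2463 -0.2061], t=(-5.4041, 3.0879, 0.6115)
after S2 (invert_se3): R=[-0.2963 -0.1239 0.9470; -0.9177 0.3118 -0.2463; -0.2648 -0.9420 -0.2061], t=(-1.7977, -5.7714, 1.6038)
after S3 (essential): [0.6365 -0.2276 0.0176; -0.2046 -0.0532 -0.3133; 0.0297 -0.2494 -0.5804]

matrix = [0.6365 -0.2276 0.0176; -0.2046 -0.0532 -0.3133; 0.0297 -0.2494 -0.5804]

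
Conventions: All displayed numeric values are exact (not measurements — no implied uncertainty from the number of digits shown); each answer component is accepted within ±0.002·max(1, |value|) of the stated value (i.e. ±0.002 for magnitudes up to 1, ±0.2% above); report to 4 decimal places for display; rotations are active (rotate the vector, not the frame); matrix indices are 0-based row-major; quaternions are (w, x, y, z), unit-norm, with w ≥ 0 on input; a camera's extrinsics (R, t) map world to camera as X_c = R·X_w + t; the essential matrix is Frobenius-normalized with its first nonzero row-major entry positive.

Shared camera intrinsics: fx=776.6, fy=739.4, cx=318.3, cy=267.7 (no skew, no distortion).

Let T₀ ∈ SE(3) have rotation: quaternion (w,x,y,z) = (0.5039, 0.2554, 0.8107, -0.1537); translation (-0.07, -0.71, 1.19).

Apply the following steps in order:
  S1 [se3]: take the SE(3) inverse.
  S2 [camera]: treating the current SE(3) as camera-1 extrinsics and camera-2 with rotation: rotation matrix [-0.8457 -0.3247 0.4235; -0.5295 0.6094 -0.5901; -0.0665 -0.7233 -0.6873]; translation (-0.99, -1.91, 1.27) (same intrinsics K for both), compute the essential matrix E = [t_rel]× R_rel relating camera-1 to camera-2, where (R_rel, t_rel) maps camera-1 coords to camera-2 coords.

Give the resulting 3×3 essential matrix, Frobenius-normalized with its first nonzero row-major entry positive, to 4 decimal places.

matrix = [0.4939 -0.3864 0.3238; 0.0143 0.1893 0.1132; 0.1443 0.5088 0.4164]

after S1 (invert_se3): R=[-0.3617 0.2592 -0.8955; 0.5690 0.8223 0.0082; 0.7385 -0.5066 -0.4449], t=(1.2244, 0.6139, 0.2215)
after S2 (essential): [0.4939 -0.3864 0.3238; 0.0143 0.1893 0.1132; 0.1443 0.5088 0.4164]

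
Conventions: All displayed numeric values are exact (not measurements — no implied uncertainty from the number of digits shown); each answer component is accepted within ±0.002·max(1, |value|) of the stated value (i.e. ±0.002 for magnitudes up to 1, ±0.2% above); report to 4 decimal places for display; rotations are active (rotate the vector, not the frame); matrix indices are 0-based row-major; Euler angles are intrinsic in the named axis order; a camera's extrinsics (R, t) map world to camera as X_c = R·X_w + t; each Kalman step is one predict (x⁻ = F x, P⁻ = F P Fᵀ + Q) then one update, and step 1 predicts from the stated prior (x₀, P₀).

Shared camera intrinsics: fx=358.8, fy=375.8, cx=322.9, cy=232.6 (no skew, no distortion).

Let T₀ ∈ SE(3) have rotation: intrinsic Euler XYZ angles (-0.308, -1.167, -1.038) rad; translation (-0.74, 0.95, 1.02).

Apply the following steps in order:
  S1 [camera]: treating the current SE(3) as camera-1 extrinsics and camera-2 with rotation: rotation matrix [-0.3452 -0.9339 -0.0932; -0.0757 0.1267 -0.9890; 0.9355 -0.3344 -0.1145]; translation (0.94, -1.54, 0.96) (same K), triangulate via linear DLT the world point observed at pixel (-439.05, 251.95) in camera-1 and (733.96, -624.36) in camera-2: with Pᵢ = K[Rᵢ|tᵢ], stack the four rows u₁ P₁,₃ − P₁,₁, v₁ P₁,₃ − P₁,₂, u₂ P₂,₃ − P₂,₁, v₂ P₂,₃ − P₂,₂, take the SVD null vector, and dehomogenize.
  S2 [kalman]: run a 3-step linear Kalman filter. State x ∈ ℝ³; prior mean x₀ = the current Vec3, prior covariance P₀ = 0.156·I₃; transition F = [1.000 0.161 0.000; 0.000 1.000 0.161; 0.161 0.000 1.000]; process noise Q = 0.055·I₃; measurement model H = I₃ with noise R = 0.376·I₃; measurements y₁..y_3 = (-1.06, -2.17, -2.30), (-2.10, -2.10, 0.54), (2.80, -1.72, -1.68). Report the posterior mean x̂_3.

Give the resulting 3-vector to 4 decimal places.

after S1 (triangulate): (0.3809, -1.1508, 1.7315)
after S2 (kf_track): (-0.0952, -1.5838, -0.3579)

result = (-0.0952, -1.5838, -0.3579)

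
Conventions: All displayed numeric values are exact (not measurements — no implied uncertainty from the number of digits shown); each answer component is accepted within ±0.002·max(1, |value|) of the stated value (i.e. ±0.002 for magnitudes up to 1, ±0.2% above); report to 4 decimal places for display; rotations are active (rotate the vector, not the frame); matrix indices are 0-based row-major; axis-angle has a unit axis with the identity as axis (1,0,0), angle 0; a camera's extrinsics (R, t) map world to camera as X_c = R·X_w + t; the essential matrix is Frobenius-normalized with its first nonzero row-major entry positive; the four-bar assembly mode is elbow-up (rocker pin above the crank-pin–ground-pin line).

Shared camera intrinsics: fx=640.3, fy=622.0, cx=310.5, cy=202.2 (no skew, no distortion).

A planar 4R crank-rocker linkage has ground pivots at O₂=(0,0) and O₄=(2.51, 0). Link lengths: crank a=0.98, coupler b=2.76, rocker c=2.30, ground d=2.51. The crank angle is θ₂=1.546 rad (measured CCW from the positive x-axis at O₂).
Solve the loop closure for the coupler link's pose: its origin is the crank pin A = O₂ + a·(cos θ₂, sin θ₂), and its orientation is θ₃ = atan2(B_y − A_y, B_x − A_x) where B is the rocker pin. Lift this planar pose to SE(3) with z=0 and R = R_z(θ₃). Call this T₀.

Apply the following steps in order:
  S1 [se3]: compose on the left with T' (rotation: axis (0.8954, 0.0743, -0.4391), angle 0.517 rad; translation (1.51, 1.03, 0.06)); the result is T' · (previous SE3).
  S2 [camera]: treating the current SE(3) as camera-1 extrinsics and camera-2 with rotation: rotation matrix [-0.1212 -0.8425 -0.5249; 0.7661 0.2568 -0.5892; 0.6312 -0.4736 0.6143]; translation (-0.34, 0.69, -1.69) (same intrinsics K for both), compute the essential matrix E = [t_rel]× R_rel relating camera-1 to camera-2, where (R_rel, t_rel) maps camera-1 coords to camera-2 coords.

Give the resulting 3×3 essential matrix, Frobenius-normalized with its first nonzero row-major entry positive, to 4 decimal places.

matrix = [0.0787 0.5749 -0.3438; -0.2174 0.3974 0.3680; 0.1905 -0.0672 -0.4047]

source (fourbar_fk): coupler pose = R=[0.8783 -0.4781 0.0000; 0.4781 0.8783 0.0000; 0.0000 0.0000 1.0000], t=(0.0243, 0.9797, 0.0000)
after S1 (compose_se3): R=[0.9635 -0.2674 -0.0147; 0.2329 0.8638 -0.4468; 0.1322 0.4271 0.8945], t=(1.7548, 1.8773, 0.4873)
after S2 (essential): [0.0787 0.5749 -0.3438; -0.2174 0.3974 0.3680; 0.1905 -0.0672 -0.4047]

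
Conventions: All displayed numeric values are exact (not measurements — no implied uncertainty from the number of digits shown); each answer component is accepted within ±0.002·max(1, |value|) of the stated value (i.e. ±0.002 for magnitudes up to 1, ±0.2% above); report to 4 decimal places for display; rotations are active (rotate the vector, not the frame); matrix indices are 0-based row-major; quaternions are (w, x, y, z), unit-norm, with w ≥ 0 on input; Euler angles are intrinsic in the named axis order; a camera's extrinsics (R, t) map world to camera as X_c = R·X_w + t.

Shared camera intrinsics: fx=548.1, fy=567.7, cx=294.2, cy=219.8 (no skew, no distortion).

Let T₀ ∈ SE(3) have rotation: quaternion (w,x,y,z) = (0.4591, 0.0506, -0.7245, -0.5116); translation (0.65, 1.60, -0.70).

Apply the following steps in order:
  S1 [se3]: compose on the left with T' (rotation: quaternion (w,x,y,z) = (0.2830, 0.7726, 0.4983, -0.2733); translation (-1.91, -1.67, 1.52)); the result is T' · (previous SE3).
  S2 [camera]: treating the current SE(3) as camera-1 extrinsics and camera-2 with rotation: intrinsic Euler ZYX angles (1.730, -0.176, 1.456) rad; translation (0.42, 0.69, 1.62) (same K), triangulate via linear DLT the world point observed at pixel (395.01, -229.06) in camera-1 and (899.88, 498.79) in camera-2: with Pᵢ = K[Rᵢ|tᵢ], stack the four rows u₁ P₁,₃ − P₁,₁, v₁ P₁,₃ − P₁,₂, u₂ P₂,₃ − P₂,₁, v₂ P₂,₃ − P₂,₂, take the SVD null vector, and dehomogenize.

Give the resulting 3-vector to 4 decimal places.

result = (-0.0505, -0.0383, 1.5218)

after S1 (compose_se3): R=[-0.7912 0.4657 0.3964; -0.6017 -0.4769 -0.6407; -0.1093 -0.7454 0.6576], t=(-0.1022, -1.3224, 1.8094)
after S2 (triangulate): (-0.0505, -0.0383, 1.5218)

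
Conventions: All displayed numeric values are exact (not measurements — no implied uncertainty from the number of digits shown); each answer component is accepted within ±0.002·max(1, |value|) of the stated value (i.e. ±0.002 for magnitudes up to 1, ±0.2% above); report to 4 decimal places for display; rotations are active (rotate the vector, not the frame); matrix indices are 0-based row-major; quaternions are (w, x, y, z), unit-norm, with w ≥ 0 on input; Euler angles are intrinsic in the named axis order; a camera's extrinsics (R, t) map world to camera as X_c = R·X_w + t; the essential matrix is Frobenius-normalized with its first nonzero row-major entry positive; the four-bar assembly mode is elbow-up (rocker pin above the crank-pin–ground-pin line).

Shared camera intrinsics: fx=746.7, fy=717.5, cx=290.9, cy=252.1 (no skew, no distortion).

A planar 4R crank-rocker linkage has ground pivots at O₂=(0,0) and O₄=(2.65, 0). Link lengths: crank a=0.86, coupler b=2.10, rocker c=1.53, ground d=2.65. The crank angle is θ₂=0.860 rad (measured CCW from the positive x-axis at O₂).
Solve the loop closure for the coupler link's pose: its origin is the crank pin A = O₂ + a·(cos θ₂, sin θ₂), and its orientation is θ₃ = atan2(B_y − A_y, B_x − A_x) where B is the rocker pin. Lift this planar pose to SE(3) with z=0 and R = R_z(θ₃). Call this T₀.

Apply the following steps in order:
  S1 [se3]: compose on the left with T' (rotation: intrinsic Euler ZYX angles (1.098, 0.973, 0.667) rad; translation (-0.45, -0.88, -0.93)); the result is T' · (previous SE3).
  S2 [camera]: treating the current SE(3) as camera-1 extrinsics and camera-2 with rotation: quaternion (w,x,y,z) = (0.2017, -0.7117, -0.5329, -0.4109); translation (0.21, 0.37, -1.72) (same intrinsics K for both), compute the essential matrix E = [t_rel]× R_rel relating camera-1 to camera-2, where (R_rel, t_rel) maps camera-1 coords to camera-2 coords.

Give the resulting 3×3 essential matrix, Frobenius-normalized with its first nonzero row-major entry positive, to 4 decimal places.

source (fourbar_fk): coupler pose = R=[0.9106 -0.4133 0.0000; 0.4133 0.9106 0.0000; 0.0000 0.0000 1.0000], t=(0.5611, 0.6517, 0.0000)
after S1 (compose_se3): R=[0.0405 -0.5308 0.8465; 0.7923 0.5332 0.2965; -0.6087 0.6587 0.4422], t=(-0.6103, -0.0690, -1.1669)
after S2 (essential): [0.4627 0.4006 -0.2670; 0.2390 -0.5683 -0.3169; 0.2160 0.0213 -0.1629]

matrix = [0.4627 0.4006 -0.2670; 0.2390 -0.5683 -0.3169; 0.2160 0.0213 -0.1629]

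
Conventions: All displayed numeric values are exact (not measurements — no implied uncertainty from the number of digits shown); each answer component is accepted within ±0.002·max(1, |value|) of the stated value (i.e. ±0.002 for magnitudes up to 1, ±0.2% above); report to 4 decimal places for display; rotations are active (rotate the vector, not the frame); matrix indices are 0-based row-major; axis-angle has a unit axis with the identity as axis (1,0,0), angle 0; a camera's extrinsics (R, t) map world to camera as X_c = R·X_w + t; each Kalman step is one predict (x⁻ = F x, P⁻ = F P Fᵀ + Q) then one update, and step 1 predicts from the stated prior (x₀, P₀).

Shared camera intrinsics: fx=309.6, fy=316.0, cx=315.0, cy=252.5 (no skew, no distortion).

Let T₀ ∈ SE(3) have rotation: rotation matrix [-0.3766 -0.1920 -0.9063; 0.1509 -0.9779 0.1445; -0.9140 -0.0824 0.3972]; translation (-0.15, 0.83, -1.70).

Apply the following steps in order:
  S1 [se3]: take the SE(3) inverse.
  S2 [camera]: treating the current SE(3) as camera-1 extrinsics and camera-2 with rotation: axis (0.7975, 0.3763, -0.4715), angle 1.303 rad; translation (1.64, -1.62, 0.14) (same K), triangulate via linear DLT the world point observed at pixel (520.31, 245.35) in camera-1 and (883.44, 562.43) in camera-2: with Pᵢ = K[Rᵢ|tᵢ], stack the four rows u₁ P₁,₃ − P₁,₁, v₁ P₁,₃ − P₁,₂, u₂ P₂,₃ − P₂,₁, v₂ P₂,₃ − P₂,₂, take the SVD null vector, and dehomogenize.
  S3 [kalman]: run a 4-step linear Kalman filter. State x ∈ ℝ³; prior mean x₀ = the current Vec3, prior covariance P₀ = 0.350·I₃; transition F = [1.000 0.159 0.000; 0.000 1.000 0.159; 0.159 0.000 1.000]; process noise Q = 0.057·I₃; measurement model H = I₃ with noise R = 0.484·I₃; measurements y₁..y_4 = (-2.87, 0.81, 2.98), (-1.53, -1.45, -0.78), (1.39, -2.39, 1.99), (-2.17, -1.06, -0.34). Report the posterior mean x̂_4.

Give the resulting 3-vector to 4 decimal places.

after S1 (invert_se3): R=[-0.3766 0.1509 -0.9140; -0.1920 -0.9779 -0.0824; -0.9063 0.1445 0.3972], t=(-1.7356, 0.6428, 0.4194)
after S2 (triangulate): (-1.1385, 1.0589, -1.8777)
after S3 (kf_track): (-1.2241, -0.7888, -0.1116)

result = (-1.2241, -0.7888, -0.1116)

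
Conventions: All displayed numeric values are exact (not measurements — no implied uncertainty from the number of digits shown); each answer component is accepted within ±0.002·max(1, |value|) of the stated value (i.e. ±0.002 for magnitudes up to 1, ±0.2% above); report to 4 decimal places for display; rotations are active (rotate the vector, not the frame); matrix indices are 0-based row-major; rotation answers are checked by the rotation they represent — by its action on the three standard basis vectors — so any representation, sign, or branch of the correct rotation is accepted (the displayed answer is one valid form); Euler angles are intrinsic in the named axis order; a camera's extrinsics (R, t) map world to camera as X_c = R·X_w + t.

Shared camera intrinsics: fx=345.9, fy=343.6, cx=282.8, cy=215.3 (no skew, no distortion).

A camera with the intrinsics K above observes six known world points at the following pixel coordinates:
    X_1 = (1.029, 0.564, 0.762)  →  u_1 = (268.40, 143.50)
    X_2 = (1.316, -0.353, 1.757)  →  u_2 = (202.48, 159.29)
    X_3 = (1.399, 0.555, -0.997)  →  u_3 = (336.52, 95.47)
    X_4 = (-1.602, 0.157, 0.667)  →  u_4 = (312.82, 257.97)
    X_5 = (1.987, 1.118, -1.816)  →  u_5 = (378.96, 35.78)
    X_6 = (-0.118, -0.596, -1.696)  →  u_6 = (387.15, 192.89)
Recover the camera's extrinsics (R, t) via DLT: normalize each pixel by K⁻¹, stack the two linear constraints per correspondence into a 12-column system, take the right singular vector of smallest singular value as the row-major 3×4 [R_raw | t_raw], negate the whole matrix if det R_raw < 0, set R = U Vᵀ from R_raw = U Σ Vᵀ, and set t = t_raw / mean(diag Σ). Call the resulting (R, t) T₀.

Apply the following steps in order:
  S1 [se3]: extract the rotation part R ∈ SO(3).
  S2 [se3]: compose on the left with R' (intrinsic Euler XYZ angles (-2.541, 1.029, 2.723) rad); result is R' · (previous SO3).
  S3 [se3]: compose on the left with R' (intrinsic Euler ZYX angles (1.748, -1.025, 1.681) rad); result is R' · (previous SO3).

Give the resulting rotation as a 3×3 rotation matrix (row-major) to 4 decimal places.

rotation (matrix) = ((0.0257, -0.8984, 0.4385), (0.9093, 0.2033, 0.3631), (-0.4154, 0.3894, 0.8221))

source (pnp_recover): camera pose = R=[-0.4078 0.4627 -0.7871; -0.8591 -0.4865 0.1591; -0.3093 0.7411 0.5959], t=(0.4602, -0.4600, 6.6106)
after S1 (rot_of_se3): [-0.4078 0.4627 -0.7871; -0.8591 -0.4865 0.1591; -0.3093 0.7411 0.5959]
after S2 (compose_so3): [0.1073 0.5189 0.8481; -0.9504 -0.1969 0.2407; 0.2919 -0.8318 0.4721]
after S3 (compose_so3): [0.0257 -0.8984 0.4385; 0.9093 0.2033 0.3631; -0.4154 0.3894 0.8221]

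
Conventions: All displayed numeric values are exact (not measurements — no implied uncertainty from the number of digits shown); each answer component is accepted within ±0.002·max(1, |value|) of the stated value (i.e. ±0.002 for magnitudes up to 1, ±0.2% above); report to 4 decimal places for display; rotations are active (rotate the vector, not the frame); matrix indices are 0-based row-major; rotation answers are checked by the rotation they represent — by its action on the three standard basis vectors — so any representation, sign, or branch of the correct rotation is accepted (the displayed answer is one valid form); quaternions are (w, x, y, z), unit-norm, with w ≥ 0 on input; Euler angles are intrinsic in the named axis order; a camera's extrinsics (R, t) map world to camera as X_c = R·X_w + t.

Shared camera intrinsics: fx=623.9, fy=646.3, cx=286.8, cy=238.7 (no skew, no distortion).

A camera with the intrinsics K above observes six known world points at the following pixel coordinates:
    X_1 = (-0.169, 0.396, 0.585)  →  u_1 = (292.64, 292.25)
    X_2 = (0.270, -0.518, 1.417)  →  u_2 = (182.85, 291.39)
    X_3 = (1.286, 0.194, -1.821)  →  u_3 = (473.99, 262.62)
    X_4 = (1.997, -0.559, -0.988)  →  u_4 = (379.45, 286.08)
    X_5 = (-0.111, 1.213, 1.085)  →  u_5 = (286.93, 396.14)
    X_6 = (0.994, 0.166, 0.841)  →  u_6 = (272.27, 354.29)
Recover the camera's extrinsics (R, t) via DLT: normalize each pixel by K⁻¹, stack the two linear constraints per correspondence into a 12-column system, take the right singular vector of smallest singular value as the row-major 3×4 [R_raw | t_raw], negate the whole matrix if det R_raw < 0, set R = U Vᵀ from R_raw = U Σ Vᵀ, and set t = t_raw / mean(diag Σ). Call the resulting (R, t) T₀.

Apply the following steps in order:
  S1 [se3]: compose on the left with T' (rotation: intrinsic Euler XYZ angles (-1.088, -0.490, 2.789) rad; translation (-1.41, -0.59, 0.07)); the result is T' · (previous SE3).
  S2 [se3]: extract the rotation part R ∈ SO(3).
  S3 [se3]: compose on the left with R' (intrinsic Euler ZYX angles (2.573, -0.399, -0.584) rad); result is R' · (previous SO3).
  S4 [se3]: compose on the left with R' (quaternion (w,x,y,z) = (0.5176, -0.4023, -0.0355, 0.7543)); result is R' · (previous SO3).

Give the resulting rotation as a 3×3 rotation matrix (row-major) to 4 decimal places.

source (pnp_recover): camera pose = R=[0.1079 0.4663 -0.8780; 0.6472 0.6374 0.4180; 0.7546 -0.6134 -0.2331], t=(0.4000, 0.0800, 6.1499)
after S1 (compose_se3): R=[-0.6417 -0.2917 0.7094; 0.1896 -0.9565 -0.2218; 0.7432 -0.0078 0.6691], t=(-4.6599, 4.0773, 2.4453)
after S2 (rot_of_se3): [-0.6417 -0.2917 0.7094; 0.1896 -0.9565 -0.2218; 0.7432 -0.0078 0.6691]
after S3 (compose_so3): [0.3611 0.8290 -0.4270; -0.9048 0.4223 0.0547; 0.2257 0.3667 0.9026]
after S4 (compose_so3): [0.4847 -0.6702 -0.5621; 0.7919 0.6091 -0.0433; 0.3714 -0.4241 0.8259]

rotation (matrix) = ((0.4847, -0.6702, -0.5621), (0.7919, 0.6091, -0.0433), (0.3714, -0.4241, 0.8259))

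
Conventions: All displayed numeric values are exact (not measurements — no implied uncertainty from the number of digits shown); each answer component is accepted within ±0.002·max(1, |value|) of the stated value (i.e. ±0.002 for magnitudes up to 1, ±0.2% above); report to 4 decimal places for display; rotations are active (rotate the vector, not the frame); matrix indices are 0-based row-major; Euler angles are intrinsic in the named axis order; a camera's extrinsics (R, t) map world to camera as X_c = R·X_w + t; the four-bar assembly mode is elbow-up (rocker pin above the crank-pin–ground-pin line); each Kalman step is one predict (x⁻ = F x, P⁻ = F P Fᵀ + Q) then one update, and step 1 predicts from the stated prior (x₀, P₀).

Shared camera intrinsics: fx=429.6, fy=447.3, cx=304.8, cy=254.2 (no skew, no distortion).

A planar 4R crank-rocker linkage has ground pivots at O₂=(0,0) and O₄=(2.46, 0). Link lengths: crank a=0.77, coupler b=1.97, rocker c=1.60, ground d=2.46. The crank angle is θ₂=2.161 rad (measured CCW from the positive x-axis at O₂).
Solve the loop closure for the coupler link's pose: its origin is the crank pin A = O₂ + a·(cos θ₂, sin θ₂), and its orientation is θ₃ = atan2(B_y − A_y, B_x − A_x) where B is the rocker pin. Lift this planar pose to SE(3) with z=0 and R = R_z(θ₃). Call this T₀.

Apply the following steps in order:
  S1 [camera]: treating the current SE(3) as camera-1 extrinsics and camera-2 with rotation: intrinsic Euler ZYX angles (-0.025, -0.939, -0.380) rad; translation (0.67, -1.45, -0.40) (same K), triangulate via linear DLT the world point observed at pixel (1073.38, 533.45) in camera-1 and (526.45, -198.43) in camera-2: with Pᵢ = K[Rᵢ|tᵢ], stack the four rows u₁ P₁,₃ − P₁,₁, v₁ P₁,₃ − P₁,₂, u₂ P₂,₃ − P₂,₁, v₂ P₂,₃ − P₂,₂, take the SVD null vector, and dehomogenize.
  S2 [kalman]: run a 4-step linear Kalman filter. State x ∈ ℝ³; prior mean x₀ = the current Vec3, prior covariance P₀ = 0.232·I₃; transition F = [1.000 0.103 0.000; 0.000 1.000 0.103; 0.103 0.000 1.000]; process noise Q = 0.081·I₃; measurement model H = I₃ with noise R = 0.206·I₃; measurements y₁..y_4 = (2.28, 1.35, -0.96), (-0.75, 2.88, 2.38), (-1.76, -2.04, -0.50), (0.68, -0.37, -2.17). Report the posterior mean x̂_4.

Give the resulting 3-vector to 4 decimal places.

source (fourbar_fk): coupler pose = R=[0.9526 -0.3044 0.0000; 0.3044 0.9526 0.0000; 0.0000 0.0000 1.0000], t=(-0.4285, 0.6397, 0.0000)
after S1 (triangulate): (1.8821, -0.6956, 0.8809)
after S2 (kf_track): (0.0251, -0.2293, -0.8430)

result = (0.0251, -0.2293, -0.8430)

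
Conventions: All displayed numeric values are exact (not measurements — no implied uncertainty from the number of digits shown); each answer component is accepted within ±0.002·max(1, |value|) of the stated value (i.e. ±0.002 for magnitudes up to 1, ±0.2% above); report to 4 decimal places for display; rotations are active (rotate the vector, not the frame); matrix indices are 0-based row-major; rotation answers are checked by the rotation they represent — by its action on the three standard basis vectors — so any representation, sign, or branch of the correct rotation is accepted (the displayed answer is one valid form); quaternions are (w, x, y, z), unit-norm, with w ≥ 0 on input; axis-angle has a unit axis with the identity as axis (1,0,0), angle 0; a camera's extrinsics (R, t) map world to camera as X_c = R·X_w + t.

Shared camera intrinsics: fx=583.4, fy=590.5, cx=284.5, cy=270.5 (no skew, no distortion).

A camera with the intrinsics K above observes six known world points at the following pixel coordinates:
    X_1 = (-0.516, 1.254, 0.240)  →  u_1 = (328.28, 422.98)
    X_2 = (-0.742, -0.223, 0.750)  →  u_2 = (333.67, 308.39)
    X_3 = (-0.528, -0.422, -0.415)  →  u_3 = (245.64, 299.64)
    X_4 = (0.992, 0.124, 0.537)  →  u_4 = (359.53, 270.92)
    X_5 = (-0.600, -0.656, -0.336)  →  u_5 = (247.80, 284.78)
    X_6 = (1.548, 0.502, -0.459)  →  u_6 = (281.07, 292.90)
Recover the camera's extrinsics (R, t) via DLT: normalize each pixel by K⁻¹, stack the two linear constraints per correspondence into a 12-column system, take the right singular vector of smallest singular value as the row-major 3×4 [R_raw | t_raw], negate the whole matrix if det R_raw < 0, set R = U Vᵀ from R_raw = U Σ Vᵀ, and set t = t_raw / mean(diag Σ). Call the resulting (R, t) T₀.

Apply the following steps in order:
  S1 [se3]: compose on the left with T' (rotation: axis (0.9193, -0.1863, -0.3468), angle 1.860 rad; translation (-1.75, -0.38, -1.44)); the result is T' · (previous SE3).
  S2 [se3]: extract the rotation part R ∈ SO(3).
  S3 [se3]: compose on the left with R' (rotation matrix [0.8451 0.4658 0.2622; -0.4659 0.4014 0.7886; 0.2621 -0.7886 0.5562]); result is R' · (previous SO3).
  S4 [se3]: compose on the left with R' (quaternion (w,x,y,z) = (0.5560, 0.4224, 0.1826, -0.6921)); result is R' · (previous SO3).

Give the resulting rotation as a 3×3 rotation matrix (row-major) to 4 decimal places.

rotation (matrix) = ((-0.0285, 0.1561, -0.9873), (0.0945, -0.9829, -0.1581), (-0.9951, -0.0978, 0.0132))

source (pnp_recover): camera pose = R=[0.1458 0.2144 0.9658; -0.4719 0.8731 -0.1225; -0.8695 -0.4379 0.2285], t=(0.0800, 0.4301, 6.7807)
after S1 (compose_se3): R=[0.5753 0.5273 0.6253; 0.7269 0.0209 -0.6864; -0.3750 0.8494 -0.3713], t=(-5.6265, -5.9389, -1.9301)
after S2 (rot_of_se3): [0.5753 0.5273 0.6253; 0.7269 0.0209 -0.6864; -0.3750 0.8494 -0.3713]
after S3 (compose_so3): [0.7265 0.6781 0.1114; -0.2720 0.4326 -0.8596; -0.6310 0.5942 0.4987]
after S4 (compose_so3): [-0.0285 0.1561 -0.9873; 0.0945 -0.9829 -0.1581; -0.9951 -0.0978 0.0132]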